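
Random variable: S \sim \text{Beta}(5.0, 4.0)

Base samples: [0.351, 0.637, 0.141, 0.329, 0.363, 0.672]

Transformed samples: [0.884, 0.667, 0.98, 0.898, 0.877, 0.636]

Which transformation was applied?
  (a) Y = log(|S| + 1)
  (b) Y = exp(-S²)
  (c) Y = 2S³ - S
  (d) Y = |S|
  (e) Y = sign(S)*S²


Checking option (b) Y = exp(-S²):
  S = 0.351 -> Y = 0.884 ✓
  S = 0.637 -> Y = 0.667 ✓
  S = 0.141 -> Y = 0.98 ✓
All samples match this transformation.

(b) exp(-S²)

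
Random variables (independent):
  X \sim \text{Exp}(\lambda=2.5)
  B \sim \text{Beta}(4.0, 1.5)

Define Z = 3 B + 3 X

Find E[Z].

E[Z] = 3*E[X] + 3*E[B]
E[X] = 0.4
E[B] = 0.72727273
E[Z] = 3*0.4 + 3*0.72727273 = 3.3818182

3.3818182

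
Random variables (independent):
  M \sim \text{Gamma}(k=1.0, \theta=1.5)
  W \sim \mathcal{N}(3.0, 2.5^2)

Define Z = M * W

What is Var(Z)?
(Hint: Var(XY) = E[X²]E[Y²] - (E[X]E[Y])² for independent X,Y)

Var(XY) = E[X²]E[Y²] - (E[X]E[Y])²
E[M] = 1.5, Var(M) = 2.25
E[W] = 3, Var(W) = 6.25
E[M²] = 2.25 + 1.5² = 4.5
E[W²] = 6.25 + 3² = 15.25
Var(Z) = 4.5*15.25 - (1.5*3)²
= 68.625 - 20.25 = 48.375

48.375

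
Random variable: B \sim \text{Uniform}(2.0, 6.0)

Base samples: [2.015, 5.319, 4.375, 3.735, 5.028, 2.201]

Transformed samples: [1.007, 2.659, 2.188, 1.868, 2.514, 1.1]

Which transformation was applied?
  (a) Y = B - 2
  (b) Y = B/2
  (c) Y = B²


Checking option (b) Y = B/2:
  B = 2.015 -> Y = 1.007 ✓
  B = 5.319 -> Y = 2.659 ✓
  B = 4.375 -> Y = 2.188 ✓
All samples match this transformation.

(b) B/2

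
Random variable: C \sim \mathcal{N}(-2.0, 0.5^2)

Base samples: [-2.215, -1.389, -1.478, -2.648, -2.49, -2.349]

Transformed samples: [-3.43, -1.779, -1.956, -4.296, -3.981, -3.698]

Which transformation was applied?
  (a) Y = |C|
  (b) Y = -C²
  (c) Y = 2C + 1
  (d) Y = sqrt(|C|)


Checking option (c) Y = 2C + 1:
  C = -2.215 -> Y = -3.43 ✓
  C = -1.389 -> Y = -1.779 ✓
  C = -1.478 -> Y = -1.956 ✓
All samples match this transformation.

(c) 2C + 1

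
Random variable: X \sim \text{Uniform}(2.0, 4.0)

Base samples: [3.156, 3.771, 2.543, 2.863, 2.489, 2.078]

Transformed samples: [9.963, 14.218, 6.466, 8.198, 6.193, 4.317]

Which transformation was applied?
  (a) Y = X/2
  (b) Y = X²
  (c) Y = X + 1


Checking option (b) Y = X²:
  X = 3.156 -> Y = 9.963 ✓
  X = 3.771 -> Y = 14.218 ✓
  X = 2.543 -> Y = 6.466 ✓
All samples match this transformation.

(b) X²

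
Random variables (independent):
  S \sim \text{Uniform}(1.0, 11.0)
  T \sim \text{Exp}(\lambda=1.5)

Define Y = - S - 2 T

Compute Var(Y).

For independent RVs: Var(aX + bY) = a²Var(X) + b²Var(Y)
Var(S) = 8.3333333
Var(T) = 0.44444444
Var(Y) = (-1)²*8.3333333 + (-2)²*0.44444444
= 1*8.3333333 + 4*0.44444444 = 10.111111

10.111111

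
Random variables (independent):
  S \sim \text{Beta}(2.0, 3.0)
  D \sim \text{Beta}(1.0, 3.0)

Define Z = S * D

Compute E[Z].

For independent RVs: E[XY] = E[X]*E[Y]
E[S] = 0.4
E[D] = 0.25
E[Z] = 0.4 * 0.25 = 0.1

0.1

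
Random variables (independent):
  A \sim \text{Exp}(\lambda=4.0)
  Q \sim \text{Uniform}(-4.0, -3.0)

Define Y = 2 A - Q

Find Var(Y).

For independent RVs: Var(aX + bY) = a²Var(X) + b²Var(Y)
Var(A) = 0.0625
Var(Q) = 0.083333333
Var(Y) = 2²*0.0625 + (-1)²*0.083333333
= 4*0.0625 + 1*0.083333333 = 0.33333333

0.33333333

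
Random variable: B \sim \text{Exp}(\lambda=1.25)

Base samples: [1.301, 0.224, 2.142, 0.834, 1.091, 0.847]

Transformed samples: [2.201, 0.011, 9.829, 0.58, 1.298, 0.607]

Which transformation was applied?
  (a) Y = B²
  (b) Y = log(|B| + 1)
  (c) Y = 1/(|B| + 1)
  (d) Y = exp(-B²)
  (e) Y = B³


Checking option (e) Y = B³:
  B = 1.301 -> Y = 2.201 ✓
  B = 0.224 -> Y = 0.011 ✓
  B = 2.142 -> Y = 9.829 ✓
All samples match this transformation.

(e) B³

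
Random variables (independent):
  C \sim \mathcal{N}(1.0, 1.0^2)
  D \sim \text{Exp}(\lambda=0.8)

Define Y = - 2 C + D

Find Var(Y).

For independent RVs: Var(aX + bY) = a²Var(X) + b²Var(Y)
Var(C) = 1
Var(D) = 1.5625
Var(Y) = (-2)²*1 + 1²*1.5625
= 4*1 + 1*1.5625 = 5.5625

5.5625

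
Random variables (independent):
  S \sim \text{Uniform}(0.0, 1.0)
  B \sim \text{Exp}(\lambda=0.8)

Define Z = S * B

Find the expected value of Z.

For independent RVs: E[XY] = E[X]*E[Y]
E[S] = 0.5
E[B] = 1.25
E[Z] = 0.5 * 1.25 = 0.625

0.625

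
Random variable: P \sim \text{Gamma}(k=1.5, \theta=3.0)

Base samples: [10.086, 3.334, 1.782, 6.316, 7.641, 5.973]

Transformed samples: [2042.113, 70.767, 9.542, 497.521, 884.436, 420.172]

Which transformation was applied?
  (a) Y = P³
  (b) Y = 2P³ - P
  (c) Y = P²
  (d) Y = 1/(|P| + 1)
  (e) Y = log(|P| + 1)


Checking option (b) Y = 2P³ - P:
  P = 10.086 -> Y = 2042.113 ✓
  P = 3.334 -> Y = 70.767 ✓
  P = 1.782 -> Y = 9.542 ✓
All samples match this transformation.

(b) 2P³ - P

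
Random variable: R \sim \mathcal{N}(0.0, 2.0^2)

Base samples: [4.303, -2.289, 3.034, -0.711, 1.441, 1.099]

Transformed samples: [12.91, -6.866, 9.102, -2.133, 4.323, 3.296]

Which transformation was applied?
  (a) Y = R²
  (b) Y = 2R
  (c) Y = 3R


Checking option (c) Y = 3R:
  R = 4.303 -> Y = 12.91 ✓
  R = -2.289 -> Y = -6.866 ✓
  R = 3.034 -> Y = 9.102 ✓
All samples match this transformation.

(c) 3R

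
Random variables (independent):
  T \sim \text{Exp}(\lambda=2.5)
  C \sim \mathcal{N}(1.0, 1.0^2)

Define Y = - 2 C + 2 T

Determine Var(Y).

For independent RVs: Var(aX + bY) = a²Var(X) + b²Var(Y)
Var(T) = 0.16
Var(C) = 1
Var(Y) = 2²*0.16 + (-2)²*1
= 4*0.16 + 4*1 = 4.64

4.64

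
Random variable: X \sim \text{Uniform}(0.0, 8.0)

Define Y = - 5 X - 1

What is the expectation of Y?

For Y = -5X - 1:
E[Y] = -5 * E[X] - 1
E[X] = (0 + 8)/2 = 4
E[Y] = -5 * 4 - 1 = -21

-21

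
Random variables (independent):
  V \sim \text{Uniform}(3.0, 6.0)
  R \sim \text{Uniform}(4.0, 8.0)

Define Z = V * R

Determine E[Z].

For independent RVs: E[XY] = E[X]*E[Y]
E[V] = 4.5
E[R] = 6
E[Z] = 4.5 * 6 = 27

27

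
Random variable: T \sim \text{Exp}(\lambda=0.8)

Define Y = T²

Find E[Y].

E[T²] = Var(T) + (E[T])² = 1.5625 + 1.5625 = 3.125

3.125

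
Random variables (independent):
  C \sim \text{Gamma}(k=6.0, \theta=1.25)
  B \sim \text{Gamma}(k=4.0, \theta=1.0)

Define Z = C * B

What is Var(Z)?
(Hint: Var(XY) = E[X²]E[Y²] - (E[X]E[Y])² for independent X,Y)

Var(XY) = E[X²]E[Y²] - (E[X]E[Y])²
E[C] = 7.5, Var(C) = 9.375
E[B] = 4, Var(B) = 4
E[C²] = 9.375 + 7.5² = 65.625
E[B²] = 4 + 4² = 20
Var(Z) = 65.625*20 - (7.5*4)²
= 1312.5 - 900 = 412.5

412.5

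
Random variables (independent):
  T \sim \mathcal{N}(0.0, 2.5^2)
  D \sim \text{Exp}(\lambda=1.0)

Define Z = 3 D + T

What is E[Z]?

E[Z] = 1*E[T] + 3*E[D]
E[T] = 0
E[D] = 1
E[Z] = 1*0 + 3*1 = 3

3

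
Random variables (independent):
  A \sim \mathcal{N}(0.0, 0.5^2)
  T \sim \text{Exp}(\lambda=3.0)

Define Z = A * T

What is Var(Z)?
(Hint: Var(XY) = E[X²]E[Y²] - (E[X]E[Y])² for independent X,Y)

Var(XY) = E[X²]E[Y²] - (E[X]E[Y])²
E[A] = 0, Var(A) = 0.25
E[T] = 0.33333333, Var(T) = 0.11111111
E[A²] = 0.25 + 0² = 0.25
E[T²] = 0.11111111 + 0.33333333² = 0.22222222
Var(Z) = 0.25*0.22222222 - (0*0.33333333)²
= 0.055555556 - 0 = 0.055555556

0.055555556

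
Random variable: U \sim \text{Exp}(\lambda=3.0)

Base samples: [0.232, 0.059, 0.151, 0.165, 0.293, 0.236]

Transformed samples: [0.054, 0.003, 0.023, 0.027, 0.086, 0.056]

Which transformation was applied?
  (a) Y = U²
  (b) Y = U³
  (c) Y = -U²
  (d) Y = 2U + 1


Checking option (a) Y = U²:
  U = 0.232 -> Y = 0.054 ✓
  U = 0.059 -> Y = 0.003 ✓
  U = 0.151 -> Y = 0.023 ✓
All samples match this transformation.

(a) U²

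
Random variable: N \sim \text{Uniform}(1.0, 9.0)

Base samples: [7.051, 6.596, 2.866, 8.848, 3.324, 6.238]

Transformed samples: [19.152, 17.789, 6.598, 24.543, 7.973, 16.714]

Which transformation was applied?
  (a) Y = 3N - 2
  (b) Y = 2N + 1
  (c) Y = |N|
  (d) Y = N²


Checking option (a) Y = 3N - 2:
  N = 7.051 -> Y = 19.152 ✓
  N = 6.596 -> Y = 17.789 ✓
  N = 2.866 -> Y = 6.598 ✓
All samples match this transformation.

(a) 3N - 2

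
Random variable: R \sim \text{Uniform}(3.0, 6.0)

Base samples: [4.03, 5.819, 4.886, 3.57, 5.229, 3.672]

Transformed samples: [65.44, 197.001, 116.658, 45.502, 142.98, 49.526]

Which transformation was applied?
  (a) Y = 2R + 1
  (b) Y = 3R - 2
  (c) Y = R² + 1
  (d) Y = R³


Checking option (d) Y = R³:
  R = 4.03 -> Y = 65.44 ✓
  R = 5.819 -> Y = 197.001 ✓
  R = 4.886 -> Y = 116.658 ✓
All samples match this transformation.

(d) R³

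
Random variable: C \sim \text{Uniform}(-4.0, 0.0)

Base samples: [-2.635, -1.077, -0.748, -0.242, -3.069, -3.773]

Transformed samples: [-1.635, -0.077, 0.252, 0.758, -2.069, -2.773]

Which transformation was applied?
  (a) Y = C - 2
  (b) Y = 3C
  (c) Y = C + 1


Checking option (c) Y = C + 1:
  C = -2.635 -> Y = -1.635 ✓
  C = -1.077 -> Y = -0.077 ✓
  C = -0.748 -> Y = 0.252 ✓
All samples match this transformation.

(c) C + 1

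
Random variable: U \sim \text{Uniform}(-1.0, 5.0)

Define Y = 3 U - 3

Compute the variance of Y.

For Y = aU + b: Var(Y) = a² * Var(U)
Var(U) = (5 + 1)^2/12 = 3
Var(Y) = 3² * 3 = 9 * 3 = 27

27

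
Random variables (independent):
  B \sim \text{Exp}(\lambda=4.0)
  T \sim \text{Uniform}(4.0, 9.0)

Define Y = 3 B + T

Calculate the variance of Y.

For independent RVs: Var(aX + bY) = a²Var(X) + b²Var(Y)
Var(B) = 0.0625
Var(T) = 2.0833333
Var(Y) = 3²*0.0625 + 1²*2.0833333
= 9*0.0625 + 1*2.0833333 = 2.6458333

2.6458333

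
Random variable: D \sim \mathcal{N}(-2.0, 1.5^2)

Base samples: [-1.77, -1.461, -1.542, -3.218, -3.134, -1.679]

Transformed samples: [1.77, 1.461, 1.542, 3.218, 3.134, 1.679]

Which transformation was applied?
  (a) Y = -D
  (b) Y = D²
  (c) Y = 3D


Checking option (a) Y = -D:
  D = -1.77 -> Y = 1.77 ✓
  D = -1.461 -> Y = 1.461 ✓
  D = -1.542 -> Y = 1.542 ✓
All samples match this transformation.

(a) -D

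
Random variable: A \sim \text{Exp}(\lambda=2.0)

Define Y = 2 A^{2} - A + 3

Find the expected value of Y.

E[Y] = 2*E[A²] - 1*E[A] + 3
E[A] = 0.5
E[A²] = Var(A) + (E[A])² = 0.25 + 0.25 = 0.5
E[Y] = 2*0.5 - 1*0.5 + 3 = 3.5

3.5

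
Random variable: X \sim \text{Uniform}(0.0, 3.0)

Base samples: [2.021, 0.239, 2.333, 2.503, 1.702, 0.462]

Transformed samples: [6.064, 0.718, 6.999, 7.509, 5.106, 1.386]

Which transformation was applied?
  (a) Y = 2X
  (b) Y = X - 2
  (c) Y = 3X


Checking option (c) Y = 3X:
  X = 2.021 -> Y = 6.064 ✓
  X = 0.239 -> Y = 0.718 ✓
  X = 2.333 -> Y = 6.999 ✓
All samples match this transformation.

(c) 3X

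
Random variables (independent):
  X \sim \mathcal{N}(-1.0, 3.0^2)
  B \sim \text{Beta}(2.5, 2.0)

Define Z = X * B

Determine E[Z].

For independent RVs: E[XY] = E[X]*E[Y]
E[X] = -1
E[B] = 0.55555556
E[Z] = -1 * 0.55555556 = -0.55555556

-0.55555556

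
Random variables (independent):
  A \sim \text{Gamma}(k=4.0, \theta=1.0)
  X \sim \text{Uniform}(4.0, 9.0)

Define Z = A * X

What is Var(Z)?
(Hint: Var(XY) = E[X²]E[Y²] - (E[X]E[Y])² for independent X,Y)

Var(XY) = E[X²]E[Y²] - (E[X]E[Y])²
E[A] = 4, Var(A) = 4
E[X] = 6.5, Var(X) = 2.0833333
E[A²] = 4 + 4² = 20
E[X²] = 2.0833333 + 6.5² = 44.333333
Var(Z) = 20*44.333333 - (4*6.5)²
= 886.66667 - 676 = 210.66667

210.66667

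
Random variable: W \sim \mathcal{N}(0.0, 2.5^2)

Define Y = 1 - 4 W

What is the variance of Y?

For Y = aW + b: Var(Y) = a² * Var(W)
Var(W) = 2.5^2 = 6.25
Var(Y) = (-4)² * 6.25 = 16 * 6.25 = 100

100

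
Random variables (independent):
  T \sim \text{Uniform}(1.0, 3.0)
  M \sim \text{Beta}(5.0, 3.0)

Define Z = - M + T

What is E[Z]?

E[Z] = 1*E[T] - 1*E[M]
E[T] = 2
E[M] = 0.625
E[Z] = 1*2 - 1*0.625 = 1.375

1.375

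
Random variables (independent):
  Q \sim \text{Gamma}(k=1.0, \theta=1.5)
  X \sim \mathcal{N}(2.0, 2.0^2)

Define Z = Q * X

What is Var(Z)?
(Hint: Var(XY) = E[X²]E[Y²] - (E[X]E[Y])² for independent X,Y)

Var(XY) = E[X²]E[Y²] - (E[X]E[Y])²
E[Q] = 1.5, Var(Q) = 2.25
E[X] = 2, Var(X) = 4
E[Q²] = 2.25 + 1.5² = 4.5
E[X²] = 4 + 2² = 8
Var(Z) = 4.5*8 - (1.5*2)²
= 36 - 9 = 27

27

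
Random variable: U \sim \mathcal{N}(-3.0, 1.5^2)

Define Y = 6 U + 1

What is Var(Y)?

For Y = aU + b: Var(Y) = a² * Var(U)
Var(U) = 1.5^2 = 2.25
Var(Y) = 6² * 2.25 = 36 * 2.25 = 81

81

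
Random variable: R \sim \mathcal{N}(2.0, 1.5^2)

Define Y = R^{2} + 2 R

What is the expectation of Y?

E[Y] = 1*E[R²] + 2*E[R]
E[R] = 2
E[R²] = Var(R) + (E[R])² = 2.25 + 4 = 6.25
E[Y] = 1*6.25 + 2*2 = 10.25

10.25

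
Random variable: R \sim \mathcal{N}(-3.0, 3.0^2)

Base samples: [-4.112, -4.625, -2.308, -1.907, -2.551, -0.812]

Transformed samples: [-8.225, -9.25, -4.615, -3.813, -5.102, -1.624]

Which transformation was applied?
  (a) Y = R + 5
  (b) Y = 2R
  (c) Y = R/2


Checking option (b) Y = 2R:
  R = -4.112 -> Y = -8.225 ✓
  R = -4.625 -> Y = -9.25 ✓
  R = -2.308 -> Y = -4.615 ✓
All samples match this transformation.

(b) 2R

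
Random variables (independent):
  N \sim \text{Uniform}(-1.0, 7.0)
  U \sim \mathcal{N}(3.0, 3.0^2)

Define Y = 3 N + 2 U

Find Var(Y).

For independent RVs: Var(aX + bY) = a²Var(X) + b²Var(Y)
Var(N) = 5.3333333
Var(U) = 9
Var(Y) = 3²*5.3333333 + 2²*9
= 9*5.3333333 + 4*9 = 84

84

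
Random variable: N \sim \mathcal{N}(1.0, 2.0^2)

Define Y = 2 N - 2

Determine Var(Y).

For Y = aN + b: Var(Y) = a² * Var(N)
Var(N) = 2.0^2 = 4
Var(Y) = 2² * 4 = 4 * 4 = 16

16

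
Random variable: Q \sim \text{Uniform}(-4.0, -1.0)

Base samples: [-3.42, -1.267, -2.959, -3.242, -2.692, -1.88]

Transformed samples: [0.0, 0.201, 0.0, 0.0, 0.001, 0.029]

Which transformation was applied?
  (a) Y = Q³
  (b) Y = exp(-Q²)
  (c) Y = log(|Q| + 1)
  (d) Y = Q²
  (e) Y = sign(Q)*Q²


Checking option (b) Y = exp(-Q²):
  Q = -3.42 -> Y = 0.0 ✓
  Q = -1.267 -> Y = 0.201 ✓
  Q = -2.959 -> Y = 0.0 ✓
All samples match this transformation.

(b) exp(-Q²)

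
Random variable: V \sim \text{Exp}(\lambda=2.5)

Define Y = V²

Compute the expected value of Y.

E[V²] = Var(V) + (E[V])² = 0.16 + 0.16 = 0.32

0.32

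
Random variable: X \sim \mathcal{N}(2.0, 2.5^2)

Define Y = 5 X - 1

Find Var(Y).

For Y = aX + b: Var(Y) = a² * Var(X)
Var(X) = 2.5^2 = 6.25
Var(Y) = 5² * 6.25 = 25 * 6.25 = 156.25

156.25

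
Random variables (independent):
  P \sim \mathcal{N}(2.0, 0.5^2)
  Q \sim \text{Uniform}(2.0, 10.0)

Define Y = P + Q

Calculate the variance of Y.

For independent RVs: Var(aX + bY) = a²Var(X) + b²Var(Y)
Var(P) = 0.25
Var(Q) = 5.3333333
Var(Y) = 1²*0.25 + 1²*5.3333333
= 1*0.25 + 1*5.3333333 = 5.5833333

5.5833333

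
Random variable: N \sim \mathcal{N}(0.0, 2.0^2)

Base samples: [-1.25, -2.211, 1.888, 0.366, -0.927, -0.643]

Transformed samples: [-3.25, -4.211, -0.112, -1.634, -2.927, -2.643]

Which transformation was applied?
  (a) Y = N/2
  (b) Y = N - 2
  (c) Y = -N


Checking option (b) Y = N - 2:
  N = -1.25 -> Y = -3.25 ✓
  N = -2.211 -> Y = -4.211 ✓
  N = 1.888 -> Y = -0.112 ✓
All samples match this transformation.

(b) N - 2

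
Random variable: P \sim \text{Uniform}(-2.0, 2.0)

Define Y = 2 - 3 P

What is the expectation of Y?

For Y = -3P + 2:
E[Y] = -3 * E[P] + 2
E[P] = (-2 + 2)/2 = 0
E[Y] = -3 * 0 + 2 = 2

2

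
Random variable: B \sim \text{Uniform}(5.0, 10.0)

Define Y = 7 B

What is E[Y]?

For Y = 7B:
E[Y] = 7 * E[B]
E[B] = (5 + 10)/2 = 7.5
E[Y] = 7 * 7.5 = 52.5

52.5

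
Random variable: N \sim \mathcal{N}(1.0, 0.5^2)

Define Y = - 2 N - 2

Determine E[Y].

For Y = -2N - 2:
E[Y] = -2 * E[N] - 2
E[N] = 1.0 = 1
E[Y] = -2 * 1 - 2 = -4

-4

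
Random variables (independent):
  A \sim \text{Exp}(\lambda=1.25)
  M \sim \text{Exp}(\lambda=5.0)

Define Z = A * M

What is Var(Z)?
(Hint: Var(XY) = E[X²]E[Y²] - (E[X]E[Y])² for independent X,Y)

Var(XY) = E[X²]E[Y²] - (E[X]E[Y])²
E[A] = 0.8, Var(A) = 0.64
E[M] = 0.2, Var(M) = 0.04
E[A²] = 0.64 + 0.8² = 1.28
E[M²] = 0.04 + 0.2² = 0.08
Var(Z) = 1.28*0.08 - (0.8*0.2)²
= 0.1024 - 0.0256 = 0.0768

0.0768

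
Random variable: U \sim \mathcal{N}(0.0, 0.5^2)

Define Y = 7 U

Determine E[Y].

For Y = 7U:
E[Y] = 7 * E[U]
E[U] = 0.0 = 0
E[Y] = 7 * 0 = 0

0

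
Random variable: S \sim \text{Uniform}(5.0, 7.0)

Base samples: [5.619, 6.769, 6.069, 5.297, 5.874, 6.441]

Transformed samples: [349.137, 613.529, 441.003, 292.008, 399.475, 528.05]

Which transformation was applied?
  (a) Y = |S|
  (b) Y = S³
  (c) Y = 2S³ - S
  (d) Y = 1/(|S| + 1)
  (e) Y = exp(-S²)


Checking option (c) Y = 2S³ - S:
  S = 5.619 -> Y = 349.137 ✓
  S = 6.769 -> Y = 613.529 ✓
  S = 6.069 -> Y = 441.003 ✓
All samples match this transformation.

(c) 2S³ - S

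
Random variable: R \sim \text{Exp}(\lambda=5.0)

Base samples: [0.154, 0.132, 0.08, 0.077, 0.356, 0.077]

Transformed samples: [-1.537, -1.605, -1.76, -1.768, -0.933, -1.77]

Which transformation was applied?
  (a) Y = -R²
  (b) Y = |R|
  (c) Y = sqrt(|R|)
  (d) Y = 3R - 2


Checking option (d) Y = 3R - 2:
  R = 0.154 -> Y = -1.537 ✓
  R = 0.132 -> Y = -1.605 ✓
  R = 0.08 -> Y = -1.76 ✓
All samples match this transformation.

(d) 3R - 2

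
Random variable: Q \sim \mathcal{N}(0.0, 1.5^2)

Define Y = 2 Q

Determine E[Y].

For Y = 2Q:
E[Y] = 2 * E[Q]
E[Q] = 0.0 = 0
E[Y] = 2 * 0 = 0

0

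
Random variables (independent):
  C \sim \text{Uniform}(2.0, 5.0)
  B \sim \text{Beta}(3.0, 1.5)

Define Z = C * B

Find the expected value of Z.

For independent RVs: E[XY] = E[X]*E[Y]
E[C] = 3.5
E[B] = 0.66666667
E[Z] = 3.5 * 0.66666667 = 2.3333333

2.3333333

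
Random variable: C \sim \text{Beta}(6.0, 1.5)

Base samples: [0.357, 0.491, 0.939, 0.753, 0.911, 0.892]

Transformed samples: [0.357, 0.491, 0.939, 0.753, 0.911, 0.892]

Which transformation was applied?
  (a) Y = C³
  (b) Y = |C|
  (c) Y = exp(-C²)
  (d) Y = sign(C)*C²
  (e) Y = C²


Checking option (b) Y = |C|:
  C = 0.357 -> Y = 0.357 ✓
  C = 0.491 -> Y = 0.491 ✓
  C = 0.939 -> Y = 0.939 ✓
All samples match this transformation.

(b) |C|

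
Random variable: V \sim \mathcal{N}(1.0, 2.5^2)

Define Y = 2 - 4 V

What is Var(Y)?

For Y = aV + b: Var(Y) = a² * Var(V)
Var(V) = 2.5^2 = 6.25
Var(Y) = (-4)² * 6.25 = 16 * 6.25 = 100

100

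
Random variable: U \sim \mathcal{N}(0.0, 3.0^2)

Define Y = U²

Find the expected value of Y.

Using E[X²] = Var(X) + (E[X])²:
E[U] = 0
Var(U) = 3.0^2 = 9
E[U²] = 9 + 0² = 9 + 0 = 9

9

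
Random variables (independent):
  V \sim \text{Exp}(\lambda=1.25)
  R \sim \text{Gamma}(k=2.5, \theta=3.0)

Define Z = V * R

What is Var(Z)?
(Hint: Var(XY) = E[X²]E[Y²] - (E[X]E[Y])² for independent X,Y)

Var(XY) = E[X²]E[Y²] - (E[X]E[Y])²
E[V] = 0.8, Var(V) = 0.64
E[R] = 7.5, Var(R) = 22.5
E[V²] = 0.64 + 0.8² = 1.28
E[R²] = 22.5 + 7.5² = 78.75
Var(Z) = 1.28*78.75 - (0.8*7.5)²
= 100.8 - 36 = 64.8

64.8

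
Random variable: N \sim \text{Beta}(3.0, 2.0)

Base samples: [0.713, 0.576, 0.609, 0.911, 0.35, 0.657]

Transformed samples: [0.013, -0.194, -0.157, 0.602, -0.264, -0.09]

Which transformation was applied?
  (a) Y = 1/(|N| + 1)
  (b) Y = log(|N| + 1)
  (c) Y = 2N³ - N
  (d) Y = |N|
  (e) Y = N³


Checking option (c) Y = 2N³ - N:
  N = 0.713 -> Y = 0.013 ✓
  N = 0.576 -> Y = -0.194 ✓
  N = 0.609 -> Y = -0.157 ✓
All samples match this transformation.

(c) 2N³ - N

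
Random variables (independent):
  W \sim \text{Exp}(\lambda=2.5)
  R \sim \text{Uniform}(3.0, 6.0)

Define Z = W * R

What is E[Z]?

For independent RVs: E[XY] = E[X]*E[Y]
E[W] = 0.4
E[R] = 4.5
E[Z] = 0.4 * 4.5 = 1.8

1.8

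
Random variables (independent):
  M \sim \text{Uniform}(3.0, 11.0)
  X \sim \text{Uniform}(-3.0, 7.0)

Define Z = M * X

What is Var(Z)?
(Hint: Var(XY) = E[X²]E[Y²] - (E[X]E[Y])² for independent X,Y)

Var(XY) = E[X²]E[Y²] - (E[X]E[Y])²
E[M] = 7, Var(M) = 5.3333333
E[X] = 2, Var(X) = 8.3333333
E[M²] = 5.3333333 + 7² = 54.333333
E[X²] = 8.3333333 + 2² = 12.333333
Var(Z) = 54.333333*12.333333 - (7*2)²
= 670.11111 - 196 = 474.11111

474.11111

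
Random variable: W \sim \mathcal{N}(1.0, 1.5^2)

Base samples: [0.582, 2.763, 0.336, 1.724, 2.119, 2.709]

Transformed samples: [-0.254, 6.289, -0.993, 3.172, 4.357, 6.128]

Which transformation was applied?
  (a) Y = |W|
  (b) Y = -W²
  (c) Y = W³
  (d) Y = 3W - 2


Checking option (d) Y = 3W - 2:
  W = 0.582 -> Y = -0.254 ✓
  W = 2.763 -> Y = 6.289 ✓
  W = 0.336 -> Y = -0.993 ✓
All samples match this transformation.

(d) 3W - 2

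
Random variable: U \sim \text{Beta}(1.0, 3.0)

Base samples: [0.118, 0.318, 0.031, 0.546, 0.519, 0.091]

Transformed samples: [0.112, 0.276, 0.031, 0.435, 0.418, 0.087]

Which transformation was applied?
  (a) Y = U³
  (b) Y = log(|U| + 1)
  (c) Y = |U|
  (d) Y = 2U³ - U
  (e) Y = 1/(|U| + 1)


Checking option (b) Y = log(|U| + 1):
  U = 0.118 -> Y = 0.112 ✓
  U = 0.318 -> Y = 0.276 ✓
  U = 0.031 -> Y = 0.031 ✓
All samples match this transformation.

(b) log(|U| + 1)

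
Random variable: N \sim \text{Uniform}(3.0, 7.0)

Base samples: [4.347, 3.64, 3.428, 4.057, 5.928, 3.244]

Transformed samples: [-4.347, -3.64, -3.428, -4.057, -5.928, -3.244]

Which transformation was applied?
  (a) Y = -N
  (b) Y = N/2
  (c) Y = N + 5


Checking option (a) Y = -N:
  N = 4.347 -> Y = -4.347 ✓
  N = 3.64 -> Y = -3.64 ✓
  N = 3.428 -> Y = -3.428 ✓
All samples match this transformation.

(a) -N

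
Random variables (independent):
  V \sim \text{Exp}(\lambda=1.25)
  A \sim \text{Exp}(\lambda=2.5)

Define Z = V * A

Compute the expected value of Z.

For independent RVs: E[XY] = E[X]*E[Y]
E[V] = 0.8
E[A] = 0.4
E[Z] = 0.8 * 0.4 = 0.32

0.32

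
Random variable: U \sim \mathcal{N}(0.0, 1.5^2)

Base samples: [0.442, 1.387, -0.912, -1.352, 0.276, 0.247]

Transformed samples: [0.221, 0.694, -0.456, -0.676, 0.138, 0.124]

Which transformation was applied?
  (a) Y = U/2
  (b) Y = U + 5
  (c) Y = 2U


Checking option (a) Y = U/2:
  U = 0.442 -> Y = 0.221 ✓
  U = 1.387 -> Y = 0.694 ✓
  U = -0.912 -> Y = -0.456 ✓
All samples match this transformation.

(a) U/2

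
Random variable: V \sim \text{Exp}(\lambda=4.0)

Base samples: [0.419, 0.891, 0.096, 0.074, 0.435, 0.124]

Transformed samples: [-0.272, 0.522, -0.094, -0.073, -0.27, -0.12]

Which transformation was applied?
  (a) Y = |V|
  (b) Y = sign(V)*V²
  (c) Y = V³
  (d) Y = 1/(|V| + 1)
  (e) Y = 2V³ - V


Checking option (e) Y = 2V³ - V:
  V = 0.419 -> Y = -0.272 ✓
  V = 0.891 -> Y = 0.522 ✓
  V = 0.096 -> Y = -0.094 ✓
All samples match this transformation.

(e) 2V³ - V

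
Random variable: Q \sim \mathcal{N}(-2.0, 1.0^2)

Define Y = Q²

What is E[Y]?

E[Q²] = Var(Q) + (E[Q])² = 1 + 4 = 5

5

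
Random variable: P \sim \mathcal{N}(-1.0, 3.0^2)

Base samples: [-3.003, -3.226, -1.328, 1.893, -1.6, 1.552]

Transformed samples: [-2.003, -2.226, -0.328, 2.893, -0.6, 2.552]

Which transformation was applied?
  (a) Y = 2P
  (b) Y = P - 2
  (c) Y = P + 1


Checking option (c) Y = P + 1:
  P = -3.003 -> Y = -2.003 ✓
  P = -3.226 -> Y = -2.226 ✓
  P = -1.328 -> Y = -0.328 ✓
All samples match this transformation.

(c) P + 1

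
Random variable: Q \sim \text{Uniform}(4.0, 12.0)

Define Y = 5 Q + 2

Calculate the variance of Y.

For Y = aQ + b: Var(Y) = a² * Var(Q)
Var(Q) = (12 - 4)^2/12 = 5.3333333
Var(Y) = 5² * 5.3333333 = 25 * 5.3333333 = 133.33333

133.33333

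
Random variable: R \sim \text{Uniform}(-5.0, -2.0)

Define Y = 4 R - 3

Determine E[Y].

For Y = 4R - 3:
E[Y] = 4 * E[R] - 3
E[R] = (-5 - 2)/2 = -3.5
E[Y] = 4 * (-3.5) - 3 = -17

-17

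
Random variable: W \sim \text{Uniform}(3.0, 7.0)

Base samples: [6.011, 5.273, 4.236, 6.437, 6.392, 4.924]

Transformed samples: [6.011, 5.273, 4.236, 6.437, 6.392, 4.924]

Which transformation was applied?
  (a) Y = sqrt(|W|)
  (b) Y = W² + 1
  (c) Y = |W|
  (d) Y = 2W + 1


Checking option (c) Y = |W|:
  W = 6.011 -> Y = 6.011 ✓
  W = 5.273 -> Y = 5.273 ✓
  W = 4.236 -> Y = 4.236 ✓
All samples match this transformation.

(c) |W|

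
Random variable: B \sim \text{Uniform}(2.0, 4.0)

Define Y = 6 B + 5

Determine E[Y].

For Y = 6B + 5:
E[Y] = 6 * E[B] + 5
E[B] = (2 + 4)/2 = 3
E[Y] = 6 * 3 + 5 = 23

23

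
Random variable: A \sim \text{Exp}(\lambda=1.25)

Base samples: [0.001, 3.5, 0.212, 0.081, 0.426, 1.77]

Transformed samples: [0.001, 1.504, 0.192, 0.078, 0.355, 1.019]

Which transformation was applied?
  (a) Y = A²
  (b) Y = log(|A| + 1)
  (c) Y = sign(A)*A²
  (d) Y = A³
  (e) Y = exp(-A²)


Checking option (b) Y = log(|A| + 1):
  A = 0.001 -> Y = 0.001 ✓
  A = 3.5 -> Y = 1.504 ✓
  A = 0.212 -> Y = 0.192 ✓
All samples match this transformation.

(b) log(|A| + 1)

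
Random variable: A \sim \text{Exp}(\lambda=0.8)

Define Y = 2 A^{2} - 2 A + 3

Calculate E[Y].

E[Y] = 2*E[A²] - 2*E[A] + 3
E[A] = 1.25
E[A²] = Var(A) + (E[A])² = 1.5625 + 1.5625 = 3.125
E[Y] = 2*3.125 - 2*1.25 + 3 = 6.75

6.75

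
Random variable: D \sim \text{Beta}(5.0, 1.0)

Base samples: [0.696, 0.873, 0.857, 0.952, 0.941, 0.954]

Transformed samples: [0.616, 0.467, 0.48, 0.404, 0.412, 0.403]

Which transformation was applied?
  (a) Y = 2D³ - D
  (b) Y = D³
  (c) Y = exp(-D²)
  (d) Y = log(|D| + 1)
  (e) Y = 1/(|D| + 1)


Checking option (c) Y = exp(-D²):
  D = 0.696 -> Y = 0.616 ✓
  D = 0.873 -> Y = 0.467 ✓
  D = 0.857 -> Y = 0.48 ✓
All samples match this transformation.

(c) exp(-D²)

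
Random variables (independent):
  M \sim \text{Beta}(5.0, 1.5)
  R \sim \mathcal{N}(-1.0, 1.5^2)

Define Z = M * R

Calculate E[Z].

For independent RVs: E[XY] = E[X]*E[Y]
E[M] = 0.76923077
E[R] = -1
E[Z] = 0.76923077 * (-1) = -0.76923077

-0.76923077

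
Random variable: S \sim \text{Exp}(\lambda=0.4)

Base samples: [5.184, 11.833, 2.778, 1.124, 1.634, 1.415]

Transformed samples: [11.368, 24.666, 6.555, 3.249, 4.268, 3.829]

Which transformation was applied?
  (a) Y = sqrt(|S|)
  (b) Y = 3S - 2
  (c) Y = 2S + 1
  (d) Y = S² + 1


Checking option (c) Y = 2S + 1:
  S = 5.184 -> Y = 11.368 ✓
  S = 11.833 -> Y = 24.666 ✓
  S = 2.778 -> Y = 6.555 ✓
All samples match this transformation.

(c) 2S + 1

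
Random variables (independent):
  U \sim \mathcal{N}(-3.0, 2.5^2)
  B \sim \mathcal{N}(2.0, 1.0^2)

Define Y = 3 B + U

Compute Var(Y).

For independent RVs: Var(aX + bY) = a²Var(X) + b²Var(Y)
Var(U) = 6.25
Var(B) = 1
Var(Y) = 1²*6.25 + 3²*1
= 1*6.25 + 9*1 = 15.25

15.25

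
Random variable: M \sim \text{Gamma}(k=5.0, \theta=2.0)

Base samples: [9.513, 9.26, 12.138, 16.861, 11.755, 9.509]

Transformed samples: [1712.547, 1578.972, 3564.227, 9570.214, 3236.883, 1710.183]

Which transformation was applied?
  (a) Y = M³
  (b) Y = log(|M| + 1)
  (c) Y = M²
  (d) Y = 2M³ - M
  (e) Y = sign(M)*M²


Checking option (d) Y = 2M³ - M:
  M = 9.513 -> Y = 1712.547 ✓
  M = 9.26 -> Y = 1578.972 ✓
  M = 12.138 -> Y = 3564.227 ✓
All samples match this transformation.

(d) 2M³ - M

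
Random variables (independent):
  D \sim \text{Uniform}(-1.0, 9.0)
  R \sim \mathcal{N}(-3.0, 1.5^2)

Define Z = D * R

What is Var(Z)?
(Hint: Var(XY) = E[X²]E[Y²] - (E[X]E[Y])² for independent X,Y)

Var(XY) = E[X²]E[Y²] - (E[X]E[Y])²
E[D] = 4, Var(D) = 8.3333333
E[R] = -3, Var(R) = 2.25
E[D²] = 8.3333333 + 4² = 24.333333
E[R²] = 2.25 + (-3)² = 11.25
Var(Z) = 24.333333*11.25 - (4*(-3))²
= 273.75 - 144 = 129.75

129.75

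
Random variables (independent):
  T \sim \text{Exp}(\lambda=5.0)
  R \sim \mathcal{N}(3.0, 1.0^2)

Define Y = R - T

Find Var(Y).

For independent RVs: Var(aX + bY) = a²Var(X) + b²Var(Y)
Var(T) = 0.04
Var(R) = 1
Var(Y) = (-1)²*0.04 + 1²*1
= 1*0.04 + 1*1 = 1.04

1.04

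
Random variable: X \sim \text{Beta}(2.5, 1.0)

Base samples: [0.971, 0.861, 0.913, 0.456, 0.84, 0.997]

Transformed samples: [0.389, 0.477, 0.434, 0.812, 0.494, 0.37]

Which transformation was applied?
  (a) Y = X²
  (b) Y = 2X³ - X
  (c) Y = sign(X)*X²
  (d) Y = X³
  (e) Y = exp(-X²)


Checking option (e) Y = exp(-X²):
  X = 0.971 -> Y = 0.389 ✓
  X = 0.861 -> Y = 0.477 ✓
  X = 0.913 -> Y = 0.434 ✓
All samples match this transformation.

(e) exp(-X²)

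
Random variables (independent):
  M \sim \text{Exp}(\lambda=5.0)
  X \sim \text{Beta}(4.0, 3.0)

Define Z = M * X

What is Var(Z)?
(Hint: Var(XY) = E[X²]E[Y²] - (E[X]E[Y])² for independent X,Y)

Var(XY) = E[X²]E[Y²] - (E[X]E[Y])²
E[M] = 0.2, Var(M) = 0.04
E[X] = 0.57142857, Var(X) = 0.030612245
E[M²] = 0.04 + 0.2² = 0.08
E[X²] = 0.030612245 + 0.57142857² = 0.35714286
Var(Z) = 0.08*0.35714286 - (0.2*0.57142857)²
= 0.028571429 - 0.013061224 = 0.015510204

0.015510204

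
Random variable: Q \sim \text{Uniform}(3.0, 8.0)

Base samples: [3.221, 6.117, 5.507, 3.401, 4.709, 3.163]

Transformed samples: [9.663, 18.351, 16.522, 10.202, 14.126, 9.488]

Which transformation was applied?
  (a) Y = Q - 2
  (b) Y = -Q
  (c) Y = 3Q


Checking option (c) Y = 3Q:
  Q = 3.221 -> Y = 9.663 ✓
  Q = 6.117 -> Y = 18.351 ✓
  Q = 5.507 -> Y = 16.522 ✓
All samples match this transformation.

(c) 3Q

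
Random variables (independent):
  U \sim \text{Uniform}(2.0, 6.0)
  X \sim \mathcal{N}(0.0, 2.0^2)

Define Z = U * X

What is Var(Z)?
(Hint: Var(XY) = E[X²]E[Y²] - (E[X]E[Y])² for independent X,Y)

Var(XY) = E[X²]E[Y²] - (E[X]E[Y])²
E[U] = 4, Var(U) = 1.3333333
E[X] = 0, Var(X) = 4
E[U²] = 1.3333333 + 4² = 17.333333
E[X²] = 4 + 0² = 4
Var(Z) = 17.333333*4 - (4*0)²
= 69.333333 - 0 = 69.333333

69.333333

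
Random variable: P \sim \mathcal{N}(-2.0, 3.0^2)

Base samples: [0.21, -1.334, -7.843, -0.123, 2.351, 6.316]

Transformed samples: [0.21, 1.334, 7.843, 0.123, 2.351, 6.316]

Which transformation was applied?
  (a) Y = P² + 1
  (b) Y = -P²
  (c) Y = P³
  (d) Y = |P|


Checking option (d) Y = |P|:
  P = 0.21 -> Y = 0.21 ✓
  P = -1.334 -> Y = 1.334 ✓
  P = -7.843 -> Y = 7.843 ✓
All samples match this transformation.

(d) |P|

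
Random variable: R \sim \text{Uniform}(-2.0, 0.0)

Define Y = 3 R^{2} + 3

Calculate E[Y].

E[Y] = 3*E[R²] + 3
E[R] = -1
E[R²] = Var(R) + (E[R])² = 0.33333333 + 1 = 1.3333333
E[Y] = 3*1.3333333 + 3 = 7

7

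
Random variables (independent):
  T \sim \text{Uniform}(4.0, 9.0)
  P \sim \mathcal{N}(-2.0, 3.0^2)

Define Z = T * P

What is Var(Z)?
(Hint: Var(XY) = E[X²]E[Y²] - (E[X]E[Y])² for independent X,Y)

Var(XY) = E[X²]E[Y²] - (E[X]E[Y])²
E[T] = 6.5, Var(T) = 2.0833333
E[P] = -2, Var(P) = 9
E[T²] = 2.0833333 + 6.5² = 44.333333
E[P²] = 9 + (-2)² = 13
Var(Z) = 44.333333*13 - (6.5*(-2))²
= 576.33333 - 169 = 407.33333

407.33333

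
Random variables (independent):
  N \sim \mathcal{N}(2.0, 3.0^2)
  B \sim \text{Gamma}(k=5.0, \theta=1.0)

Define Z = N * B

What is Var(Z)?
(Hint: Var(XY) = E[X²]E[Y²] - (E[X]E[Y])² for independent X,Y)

Var(XY) = E[X²]E[Y²] - (E[X]E[Y])²
E[N] = 2, Var(N) = 9
E[B] = 5, Var(B) = 5
E[N²] = 9 + 2² = 13
E[B²] = 5 + 5² = 30
Var(Z) = 13*30 - (2*5)²
= 390 - 100 = 290

290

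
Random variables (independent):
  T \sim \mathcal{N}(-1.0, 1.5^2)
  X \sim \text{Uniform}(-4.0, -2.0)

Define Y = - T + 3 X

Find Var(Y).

For independent RVs: Var(aX + bY) = a²Var(X) + b²Var(Y)
Var(T) = 2.25
Var(X) = 0.33333333
Var(Y) = (-1)²*2.25 + 3²*0.33333333
= 1*2.25 + 9*0.33333333 = 5.25

5.25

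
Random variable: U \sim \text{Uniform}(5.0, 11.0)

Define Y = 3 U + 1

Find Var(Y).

For Y = aU + b: Var(Y) = a² * Var(U)
Var(U) = (11 - 5)^2/12 = 3
Var(Y) = 3² * 3 = 9 * 3 = 27

27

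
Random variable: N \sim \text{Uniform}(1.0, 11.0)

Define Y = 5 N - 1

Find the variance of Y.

For Y = aN + b: Var(Y) = a² * Var(N)
Var(N) = (11 - 1)^2/12 = 8.3333333
Var(Y) = 5² * 8.3333333 = 25 * 8.3333333 = 208.33333

208.33333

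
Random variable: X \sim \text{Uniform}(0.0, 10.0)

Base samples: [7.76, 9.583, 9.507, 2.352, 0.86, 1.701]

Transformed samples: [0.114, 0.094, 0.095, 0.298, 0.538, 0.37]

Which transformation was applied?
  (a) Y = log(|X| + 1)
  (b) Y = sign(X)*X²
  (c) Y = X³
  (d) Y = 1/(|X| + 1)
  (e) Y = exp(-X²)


Checking option (d) Y = 1/(|X| + 1):
  X = 7.76 -> Y = 0.114 ✓
  X = 9.583 -> Y = 0.094 ✓
  X = 9.507 -> Y = 0.095 ✓
All samples match this transformation.

(d) 1/(|X| + 1)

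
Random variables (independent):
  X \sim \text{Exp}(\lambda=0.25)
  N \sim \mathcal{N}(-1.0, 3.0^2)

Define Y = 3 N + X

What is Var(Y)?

For independent RVs: Var(aX + bY) = a²Var(X) + b²Var(Y)
Var(X) = 16
Var(N) = 9
Var(Y) = 1²*16 + 3²*9
= 1*16 + 9*9 = 97

97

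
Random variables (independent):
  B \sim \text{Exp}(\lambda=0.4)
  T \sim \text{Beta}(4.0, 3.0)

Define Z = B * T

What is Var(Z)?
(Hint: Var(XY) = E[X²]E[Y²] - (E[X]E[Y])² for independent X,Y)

Var(XY) = E[X²]E[Y²] - (E[X]E[Y])²
E[B] = 2.5, Var(B) = 6.25
E[T] = 0.57142857, Var(T) = 0.030612245
E[B²] = 6.25 + 2.5² = 12.5
E[T²] = 0.030612245 + 0.57142857² = 0.35714286
Var(Z) = 12.5*0.35714286 - (2.5*0.57142857)²
= 4.4642857 - 2.0408163 = 2.4234694

2.4234694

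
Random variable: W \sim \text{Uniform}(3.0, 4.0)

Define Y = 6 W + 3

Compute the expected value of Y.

For Y = 6W + 3:
E[Y] = 6 * E[W] + 3
E[W] = (3 + 4)/2 = 3.5
E[Y] = 6 * 3.5 + 3 = 24

24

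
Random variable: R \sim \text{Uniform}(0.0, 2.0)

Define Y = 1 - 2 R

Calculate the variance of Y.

For Y = aR + b: Var(Y) = a² * Var(R)
Var(R) = (2 - 0)^2/12 = 0.33333333
Var(Y) = (-2)² * 0.33333333 = 4 * 0.33333333 = 1.3333333

1.3333333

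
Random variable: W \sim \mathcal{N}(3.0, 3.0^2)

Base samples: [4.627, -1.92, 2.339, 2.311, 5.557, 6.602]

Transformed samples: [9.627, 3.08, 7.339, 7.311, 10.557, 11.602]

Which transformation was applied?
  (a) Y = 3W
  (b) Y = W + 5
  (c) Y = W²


Checking option (b) Y = W + 5:
  W = 4.627 -> Y = 9.627 ✓
  W = -1.92 -> Y = 3.08 ✓
  W = 2.339 -> Y = 7.339 ✓
All samples match this transformation.

(b) W + 5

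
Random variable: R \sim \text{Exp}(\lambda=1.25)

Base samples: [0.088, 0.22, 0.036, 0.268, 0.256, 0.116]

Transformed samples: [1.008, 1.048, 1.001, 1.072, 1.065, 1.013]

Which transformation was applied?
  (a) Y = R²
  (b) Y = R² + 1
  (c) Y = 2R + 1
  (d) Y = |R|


Checking option (b) Y = R² + 1:
  R = 0.088 -> Y = 1.008 ✓
  R = 0.22 -> Y = 1.048 ✓
  R = 0.036 -> Y = 1.001 ✓
All samples match this transformation.

(b) R² + 1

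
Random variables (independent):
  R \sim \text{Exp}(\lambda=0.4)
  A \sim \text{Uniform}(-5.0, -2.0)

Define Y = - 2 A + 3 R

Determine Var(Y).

For independent RVs: Var(aX + bY) = a²Var(X) + b²Var(Y)
Var(R) = 6.25
Var(A) = 0.75
Var(Y) = 3²*6.25 + (-2)²*0.75
= 9*6.25 + 4*0.75 = 59.25

59.25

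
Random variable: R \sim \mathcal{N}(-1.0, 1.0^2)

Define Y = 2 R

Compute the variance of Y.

For Y = aR + b: Var(Y) = a² * Var(R)
Var(R) = 1.0^2 = 1
Var(Y) = 2² * 1 = 4 * 1 = 4

4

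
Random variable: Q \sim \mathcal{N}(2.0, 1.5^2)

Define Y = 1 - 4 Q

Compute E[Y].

For Y = -4Q + 1:
E[Y] = -4 * E[Q] + 1
E[Q] = 2.0 = 2
E[Y] = -4 * 2 + 1 = -7

-7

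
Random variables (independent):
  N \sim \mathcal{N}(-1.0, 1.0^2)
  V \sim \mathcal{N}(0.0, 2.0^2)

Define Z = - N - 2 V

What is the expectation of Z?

E[Z] = -1*E[N] - 2*E[V]
E[N] = -1
E[V] = 0
E[Z] = -1*(-1) - 2*0 = 1

1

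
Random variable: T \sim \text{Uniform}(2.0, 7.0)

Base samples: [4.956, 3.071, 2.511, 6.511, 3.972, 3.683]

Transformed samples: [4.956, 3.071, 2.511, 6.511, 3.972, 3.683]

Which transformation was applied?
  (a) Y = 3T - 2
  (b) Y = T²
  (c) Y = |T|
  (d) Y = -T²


Checking option (c) Y = |T|:
  T = 4.956 -> Y = 4.956 ✓
  T = 3.071 -> Y = 3.071 ✓
  T = 2.511 -> Y = 2.511 ✓
All samples match this transformation.

(c) |T|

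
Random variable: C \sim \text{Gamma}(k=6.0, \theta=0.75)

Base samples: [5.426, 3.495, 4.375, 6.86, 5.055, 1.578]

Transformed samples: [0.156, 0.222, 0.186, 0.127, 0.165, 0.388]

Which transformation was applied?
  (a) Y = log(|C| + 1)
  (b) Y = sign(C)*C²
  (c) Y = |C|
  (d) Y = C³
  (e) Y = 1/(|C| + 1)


Checking option (e) Y = 1/(|C| + 1):
  C = 5.426 -> Y = 0.156 ✓
  C = 3.495 -> Y = 0.222 ✓
  C = 4.375 -> Y = 0.186 ✓
All samples match this transformation.

(e) 1/(|C| + 1)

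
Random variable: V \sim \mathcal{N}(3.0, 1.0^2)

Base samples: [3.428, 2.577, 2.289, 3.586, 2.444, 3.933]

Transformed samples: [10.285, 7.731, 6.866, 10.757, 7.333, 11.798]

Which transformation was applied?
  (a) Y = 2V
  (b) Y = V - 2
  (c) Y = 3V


Checking option (c) Y = 3V:
  V = 3.428 -> Y = 10.285 ✓
  V = 2.577 -> Y = 7.731 ✓
  V = 2.289 -> Y = 6.866 ✓
All samples match this transformation.

(c) 3V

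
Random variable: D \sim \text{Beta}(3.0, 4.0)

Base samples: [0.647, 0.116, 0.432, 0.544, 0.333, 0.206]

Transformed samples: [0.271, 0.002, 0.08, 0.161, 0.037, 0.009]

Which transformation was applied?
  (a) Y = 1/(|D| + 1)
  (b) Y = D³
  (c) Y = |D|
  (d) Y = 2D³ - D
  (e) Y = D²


Checking option (b) Y = D³:
  D = 0.647 -> Y = 0.271 ✓
  D = 0.116 -> Y = 0.002 ✓
  D = 0.432 -> Y = 0.08 ✓
All samples match this transformation.

(b) D³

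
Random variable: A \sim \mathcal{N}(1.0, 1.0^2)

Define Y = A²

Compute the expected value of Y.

E[A²] = Var(A) + (E[A])² = 1 + 1 = 2

2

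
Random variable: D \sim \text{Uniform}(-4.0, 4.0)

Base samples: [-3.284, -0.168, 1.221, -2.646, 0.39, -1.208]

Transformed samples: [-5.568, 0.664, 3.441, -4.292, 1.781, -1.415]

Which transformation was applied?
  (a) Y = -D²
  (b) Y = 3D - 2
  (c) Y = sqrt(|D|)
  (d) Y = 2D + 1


Checking option (d) Y = 2D + 1:
  D = -3.284 -> Y = -5.568 ✓
  D = -0.168 -> Y = 0.664 ✓
  D = 1.221 -> Y = 3.441 ✓
All samples match this transformation.

(d) 2D + 1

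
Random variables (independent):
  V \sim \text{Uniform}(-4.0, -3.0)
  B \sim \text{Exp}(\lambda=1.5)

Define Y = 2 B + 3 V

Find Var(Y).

For independent RVs: Var(aX + bY) = a²Var(X) + b²Var(Y)
Var(V) = 0.083333333
Var(B) = 0.44444444
Var(Y) = 3²*0.083333333 + 2²*0.44444444
= 9*0.083333333 + 4*0.44444444 = 2.5277778

2.5277778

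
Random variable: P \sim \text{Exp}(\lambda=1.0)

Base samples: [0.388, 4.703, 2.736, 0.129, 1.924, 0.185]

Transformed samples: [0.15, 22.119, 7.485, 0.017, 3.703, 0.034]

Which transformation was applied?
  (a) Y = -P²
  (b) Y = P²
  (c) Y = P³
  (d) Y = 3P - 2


Checking option (b) Y = P²:
  P = 0.388 -> Y = 0.15 ✓
  P = 4.703 -> Y = 22.119 ✓
  P = 2.736 -> Y = 7.485 ✓
All samples match this transformation.

(b) P²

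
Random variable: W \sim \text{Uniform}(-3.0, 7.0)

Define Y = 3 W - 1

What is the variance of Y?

For Y = aW + b: Var(Y) = a² * Var(W)
Var(W) = (7 + 3)^2/12 = 8.3333333
Var(Y) = 3² * 8.3333333 = 9 * 8.3333333 = 75

75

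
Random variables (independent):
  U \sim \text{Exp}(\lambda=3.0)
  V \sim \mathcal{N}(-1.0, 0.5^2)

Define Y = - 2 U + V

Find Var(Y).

For independent RVs: Var(aX + bY) = a²Var(X) + b²Var(Y)
Var(U) = 0.11111111
Var(V) = 0.25
Var(Y) = (-2)²*0.11111111 + 1²*0.25
= 4*0.11111111 + 1*0.25 = 0.69444444

0.69444444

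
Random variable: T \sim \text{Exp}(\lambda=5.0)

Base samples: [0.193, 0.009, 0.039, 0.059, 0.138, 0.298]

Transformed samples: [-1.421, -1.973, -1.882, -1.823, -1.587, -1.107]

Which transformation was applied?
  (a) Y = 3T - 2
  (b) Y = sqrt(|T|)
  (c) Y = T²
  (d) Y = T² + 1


Checking option (a) Y = 3T - 2:
  T = 0.193 -> Y = -1.421 ✓
  T = 0.009 -> Y = -1.973 ✓
  T = 0.039 -> Y = -1.882 ✓
All samples match this transformation.

(a) 3T - 2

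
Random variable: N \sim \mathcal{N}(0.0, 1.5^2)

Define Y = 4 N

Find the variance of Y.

For Y = aN + b: Var(Y) = a² * Var(N)
Var(N) = 1.5^2 = 2.25
Var(Y) = 4² * 2.25 = 16 * 2.25 = 36

36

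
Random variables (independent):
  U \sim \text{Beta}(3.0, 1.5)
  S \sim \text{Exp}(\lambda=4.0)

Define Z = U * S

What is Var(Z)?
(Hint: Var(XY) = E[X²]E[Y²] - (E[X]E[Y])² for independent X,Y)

Var(XY) = E[X²]E[Y²] - (E[X]E[Y])²
E[U] = 0.66666667, Var(U) = 0.04040404
E[S] = 0.25, Var(S) = 0.0625
E[U²] = 0.04040404 + 0.66666667² = 0.48484848
E[S²] = 0.0625 + 0.25² = 0.125
Var(Z) = 0.48484848*0.125 - (0.66666667*0.25)²
= 0.060606061 - 0.027777778 = 0.032828283

0.032828283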